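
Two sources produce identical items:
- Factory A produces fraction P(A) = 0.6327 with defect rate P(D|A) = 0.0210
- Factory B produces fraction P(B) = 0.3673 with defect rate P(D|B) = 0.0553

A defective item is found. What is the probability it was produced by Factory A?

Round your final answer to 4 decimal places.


Let A = from Factory A, D = defective

Given:
- P(A) = 0.6327, P(B) = 0.3673
- P(D|A) = 0.0210, P(D|B) = 0.0553

Step 1: Find P(D)
P(D) = P(D|A)P(A) + P(D|B)P(B)
     = 0.0210 × 0.6327 + 0.0553 × 0.3673
     = 0.01328670 + 0.02031169
     = 0.03359839

Step 2: Apply Bayes' theorem
P(A|D) = P(D|A)P(A) / P(D)
       = 0.01328670 / 0.03359839
       = 0.3955


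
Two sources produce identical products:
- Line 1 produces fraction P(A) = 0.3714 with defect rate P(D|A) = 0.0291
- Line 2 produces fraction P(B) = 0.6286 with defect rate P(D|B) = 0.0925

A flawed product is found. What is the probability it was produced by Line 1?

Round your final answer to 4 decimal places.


Let A = from Line 1, D = flawed

Given:
- P(A) = 0.3714, P(B) = 0.6286
- P(D|A) = 0.0291, P(D|B) = 0.0925

Step 1: Find P(D)
P(D) = P(D|A)P(A) + P(D|B)P(B)
     = 0.0291 × 0.3714 + 0.0925 × 0.6286
     = 0.01080774 + 0.05814550
     = 0.06895324

Step 2: Apply Bayes' theorem
P(A|D) = P(D|A)P(A) / P(D)
       = 0.01080774 / 0.06895324
       = 0.1567


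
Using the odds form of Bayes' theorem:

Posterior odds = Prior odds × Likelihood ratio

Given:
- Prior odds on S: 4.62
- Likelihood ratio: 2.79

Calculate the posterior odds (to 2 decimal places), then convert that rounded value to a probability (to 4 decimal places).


Step 1: Calculate posterior odds
Posterior odds = Prior odds × LR
               = 4.62 × 2.79
               = 12.89

Step 2: Convert to probability
P(S|E) = Posterior odds / (1 + Posterior odds)
       = 12.89 / (1 + 12.89)
       = 12.89 / 13.89
       = 0.9280

The evidence increased P(S) from 0.8221 to 0.9280.


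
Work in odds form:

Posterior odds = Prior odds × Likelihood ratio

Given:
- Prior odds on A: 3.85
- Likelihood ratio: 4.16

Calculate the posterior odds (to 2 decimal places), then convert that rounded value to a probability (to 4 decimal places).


Step 1: Calculate posterior odds
Posterior odds = Prior odds × LR
               = 3.85 × 4.16
               = 16.02

Step 2: Convert to probability
P(A|E) = Posterior odds / (1 + Posterior odds)
       = 16.02 / (1 + 16.02)
       = 16.02 / 17.02
       = 0.9412

The evidence increased P(A) from 0.7938 to 0.9412.


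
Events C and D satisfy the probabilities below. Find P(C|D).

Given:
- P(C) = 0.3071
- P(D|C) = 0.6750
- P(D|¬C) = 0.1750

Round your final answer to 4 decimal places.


Bayes' theorem: P(C|D) = P(D|C) × P(C) / P(D)

Step 1: Calculate P(D) using law of total probability
P(D) = P(D|C)P(C) + P(D|¬C)P(¬C)
     = 0.6750 × 0.3071 + 0.1750 × 0.6929
     = 0.20729250 + 0.12125750
     = 0.32855000

Step 2: Apply Bayes' theorem
P(C|D) = P(D|C) × P(C) / P(D)
       = 0.20729250 / 0.32855000
       = 0.6309


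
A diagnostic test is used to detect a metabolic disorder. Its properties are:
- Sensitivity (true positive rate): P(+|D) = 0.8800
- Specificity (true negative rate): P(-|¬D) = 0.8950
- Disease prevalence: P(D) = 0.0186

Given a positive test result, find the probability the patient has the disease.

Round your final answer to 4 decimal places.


Let D = has disease, + = positive test

Given:
- P(D) = 0.0186 (prevalence)
- P(+|D) = 0.8800 (sensitivity)
- P(-|¬D) = 0.8950 (specificity)
- P(+|¬D) = 0.1050 (false positive rate = 1 - specificity)

Step 1: Find P(+)
P(+) = P(+|D)P(D) + P(+|¬D)P(¬D)
     = 0.8800 × 0.0186 + 0.1050 × 0.9814
     = 0.01636800 + 0.10304700
     = 0.11941500

Step 2: Apply Bayes' theorem for P(D|+)
P(D|+) = P(+|D)P(D) / P(+)
       = 0.01636800 / 0.11941500
       = 0.1371


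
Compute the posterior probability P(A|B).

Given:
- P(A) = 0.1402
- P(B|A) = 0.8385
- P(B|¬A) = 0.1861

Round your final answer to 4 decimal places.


Bayes' theorem: P(A|B) = P(B|A) × P(A) / P(B)

Step 1: Calculate P(B) using law of total probability
P(B) = P(B|A)P(A) + P(B|¬A)P(¬A)
     = 0.8385 × 0.1402 + 0.1861 × 0.8598
     = 0.11755770 + 0.16000878
     = 0.27756648

Step 2: Apply Bayes' theorem
P(A|B) = P(B|A) × P(A) / P(B)
       = 0.11755770 / 0.27756648
       = 0.4235


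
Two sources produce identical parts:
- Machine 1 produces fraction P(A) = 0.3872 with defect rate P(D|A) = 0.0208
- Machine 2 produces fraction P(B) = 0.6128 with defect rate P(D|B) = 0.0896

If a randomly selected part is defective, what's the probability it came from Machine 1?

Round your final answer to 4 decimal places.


Let A = from Machine 1, D = defective

Given:
- P(A) = 0.3872, P(B) = 0.6128
- P(D|A) = 0.0208, P(D|B) = 0.0896

Step 1: Find P(D)
P(D) = P(D|A)P(A) + P(D|B)P(B)
     = 0.0208 × 0.3872 + 0.0896 × 0.6128
     = 0.00805376 + 0.05490688
     = 0.06296064

Step 2: Apply Bayes' theorem
P(A|D) = P(D|A)P(A) / P(D)
       = 0.00805376 / 0.06296064
       = 0.1279


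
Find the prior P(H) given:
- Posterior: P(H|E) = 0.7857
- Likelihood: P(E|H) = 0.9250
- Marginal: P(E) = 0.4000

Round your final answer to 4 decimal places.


From Bayes' theorem: P(H|E) = P(E|H) × P(H) / P(E)

Rearranging for P(H):
P(H) = P(H|E) × P(E) / P(E|H)
     = 0.7857 × 0.4000 / 0.9250
     = 0.31428000 / 0.9250
     = 0.3398


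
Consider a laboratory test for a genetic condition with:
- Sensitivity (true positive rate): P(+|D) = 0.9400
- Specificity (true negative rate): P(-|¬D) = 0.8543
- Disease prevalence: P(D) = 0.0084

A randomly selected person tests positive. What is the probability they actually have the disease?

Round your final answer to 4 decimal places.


Let D = has disease, + = positive test

Given:
- P(D) = 0.0084 (prevalence)
- P(+|D) = 0.9400 (sensitivity)
- P(-|¬D) = 0.8543 (specificity)
- P(+|¬D) = 0.1457 (false positive rate = 1 - specificity)

Step 1: Find P(+)
P(+) = P(+|D)P(D) + P(+|¬D)P(¬D)
     = 0.9400 × 0.0084 + 0.1457 × 0.9916
     = 0.00789600 + 0.14447612
     = 0.15237212

Step 2: Apply Bayes' theorem for P(D|+)
P(D|+) = P(+|D)P(D) / P(+)
       = 0.00789600 / 0.15237212
       = 0.0518


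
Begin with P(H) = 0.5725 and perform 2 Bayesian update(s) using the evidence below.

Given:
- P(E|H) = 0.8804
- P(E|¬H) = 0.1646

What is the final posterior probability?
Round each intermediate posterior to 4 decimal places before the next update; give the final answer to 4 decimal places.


Sequential Bayesian updating:

Initial prior: P(H) = 0.5725

Update 1:
  P(E) = 0.8804 × 0.5725 + 0.1646 × 0.4275 = 0.50402900 + 0.07036650 = 0.57439550
  P(H|E) = 0.50402900 / 0.57439550 = 0.8775

Update 2:
  P(E) = 0.8804 × 0.8775 + 0.1646 × 0.1225 = 0.77255100 + 0.02016350 = 0.79271450
  P(H|E) = 0.77255100 / 0.79271450 = 0.9746

Final posterior: 0.9746


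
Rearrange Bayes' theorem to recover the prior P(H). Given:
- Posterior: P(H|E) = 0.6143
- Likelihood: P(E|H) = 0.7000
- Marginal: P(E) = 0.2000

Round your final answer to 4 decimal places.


From Bayes' theorem: P(H|E) = P(E|H) × P(H) / P(E)

Rearranging for P(H):
P(H) = P(H|E) × P(E) / P(E|H)
     = 0.6143 × 0.2000 / 0.7000
     = 0.12286000 / 0.7000
     = 0.1755


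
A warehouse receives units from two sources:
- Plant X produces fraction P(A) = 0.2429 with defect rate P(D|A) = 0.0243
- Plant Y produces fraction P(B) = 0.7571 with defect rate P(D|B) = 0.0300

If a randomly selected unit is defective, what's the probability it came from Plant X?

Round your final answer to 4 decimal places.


Let A = from Plant X, D = defective

Given:
- P(A) = 0.2429, P(B) = 0.7571
- P(D|A) = 0.0243, P(D|B) = 0.0300

Step 1: Find P(D)
P(D) = P(D|A)P(A) + P(D|B)P(B)
     = 0.0243 × 0.2429 + 0.0300 × 0.7571
     = 0.00590247 + 0.02271300
     = 0.02861547

Step 2: Apply Bayes' theorem
P(A|D) = P(D|A)P(A) / P(D)
       = 0.00590247 / 0.02861547
       = 0.2063


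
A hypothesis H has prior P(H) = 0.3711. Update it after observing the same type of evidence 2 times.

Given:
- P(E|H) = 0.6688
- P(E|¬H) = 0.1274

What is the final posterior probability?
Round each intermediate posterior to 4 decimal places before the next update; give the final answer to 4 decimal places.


Sequential Bayesian updating:

Initial prior: P(H) = 0.3711

Update 1:
  P(E) = 0.6688 × 0.3711 + 0.1274 × 0.6289 = 0.24819168 + 0.08012186 = 0.32831354
  P(H|E) = 0.24819168 / 0.32831354 = 0.7560

Update 2:
  P(E) = 0.6688 × 0.7560 + 0.1274 × 0.2440 = 0.50561280 + 0.03108560 = 0.53669840
  P(H|E) = 0.50561280 / 0.53669840 = 0.9421

Final posterior: 0.9421


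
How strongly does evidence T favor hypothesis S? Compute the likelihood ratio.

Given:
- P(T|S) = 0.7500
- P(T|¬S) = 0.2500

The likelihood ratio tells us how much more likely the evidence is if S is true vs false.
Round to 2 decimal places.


Likelihood Ratio (LR) = P(T|S) / P(T|¬S)

LR = 0.7500 / 0.2500
   = 3.00

The evidence is 3.00 times more likely if S is true than if S is false.
LR > 1, so observing T raises the odds in favor of S.


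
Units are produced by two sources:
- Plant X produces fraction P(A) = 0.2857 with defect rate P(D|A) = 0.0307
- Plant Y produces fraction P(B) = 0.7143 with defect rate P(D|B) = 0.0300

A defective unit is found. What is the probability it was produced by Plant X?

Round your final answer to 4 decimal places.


Let A = from Plant X, D = defective

Given:
- P(A) = 0.2857, P(B) = 0.7143
- P(D|A) = 0.0307, P(D|B) = 0.0300

Step 1: Find P(D)
P(D) = P(D|A)P(A) + P(D|B)P(B)
     = 0.0307 × 0.2857 + 0.0300 × 0.7143
     = 0.00877099 + 0.02142900
     = 0.03019999

Step 2: Apply Bayes' theorem
P(A|D) = P(D|A)P(A) / P(D)
       = 0.00877099 / 0.03019999
       = 0.2904


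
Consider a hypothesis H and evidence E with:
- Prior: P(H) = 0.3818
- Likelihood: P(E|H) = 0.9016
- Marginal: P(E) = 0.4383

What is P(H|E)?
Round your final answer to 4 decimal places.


Using Bayes' theorem:

P(H|E) = P(E|H) × P(H) / P(E)
       = 0.9016 × 0.3818 / 0.4383
       = 0.34423088 / 0.4383
       = 0.7854

The evidence strengthens our belief in H.
Prior: 0.3818 → Posterior: 0.7854


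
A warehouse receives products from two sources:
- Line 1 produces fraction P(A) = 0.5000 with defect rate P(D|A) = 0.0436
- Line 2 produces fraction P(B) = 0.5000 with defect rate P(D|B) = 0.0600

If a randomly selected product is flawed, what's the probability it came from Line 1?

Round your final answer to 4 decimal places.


Let A = from Line 1, D = flawed

Given:
- P(A) = 0.5000, P(B) = 0.5000
- P(D|A) = 0.0436, P(D|B) = 0.0600

Step 1: Find P(D)
P(D) = P(D|A)P(A) + P(D|B)P(B)
     = 0.0436 × 0.5000 + 0.0600 × 0.5000
     = 0.02180000 + 0.03000000
     = 0.05180000

Step 2: Apply Bayes' theorem
P(A|D) = P(D|A)P(A) / P(D)
       = 0.02180000 / 0.05180000
       = 0.4208


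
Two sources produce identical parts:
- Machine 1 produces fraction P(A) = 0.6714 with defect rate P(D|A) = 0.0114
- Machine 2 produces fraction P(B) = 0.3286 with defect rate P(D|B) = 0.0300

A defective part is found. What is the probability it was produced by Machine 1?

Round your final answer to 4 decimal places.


Let A = from Machine 1, D = defective

Given:
- P(A) = 0.6714, P(B) = 0.3286
- P(D|A) = 0.0114, P(D|B) = 0.0300

Step 1: Find P(D)
P(D) = P(D|A)P(A) + P(D|B)P(B)
     = 0.0114 × 0.6714 + 0.0300 × 0.3286
     = 0.00765396 + 0.00985800
     = 0.01751196

Step 2: Apply Bayes' theorem
P(A|D) = P(D|A)P(A) / P(D)
       = 0.00765396 / 0.01751196
       = 0.4371


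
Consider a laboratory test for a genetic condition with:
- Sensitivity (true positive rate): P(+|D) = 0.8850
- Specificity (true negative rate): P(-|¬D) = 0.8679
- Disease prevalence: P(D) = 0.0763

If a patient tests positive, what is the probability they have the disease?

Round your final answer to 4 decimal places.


Let D = has disease, + = positive test

Given:
- P(D) = 0.0763 (prevalence)
- P(+|D) = 0.8850 (sensitivity)
- P(-|¬D) = 0.8679 (specificity)
- P(+|¬D) = 0.1321 (false positive rate = 1 - specificity)

Step 1: Find P(+)
P(+) = P(+|D)P(D) + P(+|¬D)P(¬D)
     = 0.8850 × 0.0763 + 0.1321 × 0.9237
     = 0.06752550 + 0.12202077
     = 0.18954627

Step 2: Apply Bayes' theorem for P(D|+)
P(D|+) = P(+|D)P(D) / P(+)
       = 0.06752550 / 0.18954627
       = 0.3562


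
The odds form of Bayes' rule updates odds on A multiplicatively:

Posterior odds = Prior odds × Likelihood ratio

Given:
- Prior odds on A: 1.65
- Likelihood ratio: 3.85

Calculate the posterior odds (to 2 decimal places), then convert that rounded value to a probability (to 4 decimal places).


Step 1: Calculate posterior odds
Posterior odds = Prior odds × LR
               = 1.65 × 3.85
               = 6.35

Step 2: Convert to probability
P(A|E) = Posterior odds / (1 + Posterior odds)
       = 6.35 / (1 + 6.35)
       = 6.35 / 7.35
       = 0.8639

The evidence increased P(A) from 0.6226 to 0.8639.


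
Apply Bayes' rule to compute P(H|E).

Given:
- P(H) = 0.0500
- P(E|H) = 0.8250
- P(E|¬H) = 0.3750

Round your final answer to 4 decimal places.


Bayes' theorem: P(H|E) = P(E|H) × P(H) / P(E)

Step 1: Calculate P(E) using law of total probability
P(E) = P(E|H)P(H) + P(E|¬H)P(¬H)
     = 0.8250 × 0.0500 + 0.3750 × 0.9500
     = 0.04125000 + 0.35625000
     = 0.39750000

Step 2: Apply Bayes' theorem
P(H|E) = P(E|H) × P(H) / P(E)
       = 0.04125000 / 0.39750000
       = 0.1038


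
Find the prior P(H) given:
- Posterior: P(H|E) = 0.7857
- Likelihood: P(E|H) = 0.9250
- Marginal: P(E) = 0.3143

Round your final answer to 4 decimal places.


From Bayes' theorem: P(H|E) = P(E|H) × P(H) / P(E)

Rearranging for P(H):
P(H) = P(H|E) × P(E) / P(E|H)
     = 0.7857 × 0.3143 / 0.9250
     = 0.24694551 / 0.9250
     = 0.2670


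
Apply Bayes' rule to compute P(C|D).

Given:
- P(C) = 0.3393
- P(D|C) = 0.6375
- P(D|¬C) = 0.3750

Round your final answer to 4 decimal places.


Bayes' theorem: P(C|D) = P(D|C) × P(C) / P(D)

Step 1: Calculate P(D) using law of total probability
P(D) = P(D|C)P(C) + P(D|¬C)P(¬C)
     = 0.6375 × 0.3393 + 0.3750 × 0.6607
     = 0.21630375 + 0.24776250
     = 0.46406625

Step 2: Apply Bayes' theorem
P(C|D) = P(D|C) × P(C) / P(D)
       = 0.21630375 / 0.46406625
       = 0.4661


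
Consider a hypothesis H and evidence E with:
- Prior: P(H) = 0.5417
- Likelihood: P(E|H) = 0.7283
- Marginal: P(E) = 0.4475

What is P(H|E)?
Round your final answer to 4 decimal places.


Using Bayes' theorem:

P(H|E) = P(E|H) × P(H) / P(E)
       = 0.7283 × 0.5417 / 0.4475
       = 0.39452011 / 0.4475
       = 0.8816

The evidence strengthens our belief in H.
Prior: 0.5417 → Posterior: 0.8816


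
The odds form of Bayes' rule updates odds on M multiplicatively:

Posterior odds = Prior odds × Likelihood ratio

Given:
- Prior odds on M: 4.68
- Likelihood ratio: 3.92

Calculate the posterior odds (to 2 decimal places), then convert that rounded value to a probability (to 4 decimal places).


Step 1: Calculate posterior odds
Posterior odds = Prior odds × LR
               = 4.68 × 3.92
               = 18.35

Step 2: Convert to probability
P(M|E) = Posterior odds / (1 + Posterior odds)
       = 18.35 / (1 + 18.35)
       = 18.35 / 19.35
       = 0.9483

The evidence increased P(M) from 0.8239 to 0.9483.


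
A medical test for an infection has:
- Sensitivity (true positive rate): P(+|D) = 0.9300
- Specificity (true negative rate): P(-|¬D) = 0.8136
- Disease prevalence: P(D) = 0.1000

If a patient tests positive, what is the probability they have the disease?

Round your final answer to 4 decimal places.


Let D = has disease, + = positive test

Given:
- P(D) = 0.1000 (prevalence)
- P(+|D) = 0.9300 (sensitivity)
- P(-|¬D) = 0.8136 (specificity)
- P(+|¬D) = 0.1864 (false positive rate = 1 - specificity)

Step 1: Find P(+)
P(+) = P(+|D)P(D) + P(+|¬D)P(¬D)
     = 0.9300 × 0.1000 + 0.1864 × 0.9000
     = 0.09300000 + 0.16776000
     = 0.26076000

Step 2: Apply Bayes' theorem for P(D|+)
P(D|+) = P(+|D)P(D) / P(+)
       = 0.09300000 / 0.26076000
       = 0.3566


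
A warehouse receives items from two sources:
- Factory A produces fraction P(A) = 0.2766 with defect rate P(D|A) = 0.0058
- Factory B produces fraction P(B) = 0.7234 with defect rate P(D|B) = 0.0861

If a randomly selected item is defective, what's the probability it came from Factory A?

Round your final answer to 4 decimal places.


Let A = from Factory A, D = defective

Given:
- P(A) = 0.2766, P(B) = 0.7234
- P(D|A) = 0.0058, P(D|B) = 0.0861

Step 1: Find P(D)
P(D) = P(D|A)P(A) + P(D|B)P(B)
     = 0.0058 × 0.2766 + 0.0861 × 0.7234
     = 0.00160428 + 0.06228474
     = 0.06388902

Step 2: Apply Bayes' theorem
P(A|D) = P(D|A)P(A) / P(D)
       = 0.00160428 / 0.06388902
       = 0.0251


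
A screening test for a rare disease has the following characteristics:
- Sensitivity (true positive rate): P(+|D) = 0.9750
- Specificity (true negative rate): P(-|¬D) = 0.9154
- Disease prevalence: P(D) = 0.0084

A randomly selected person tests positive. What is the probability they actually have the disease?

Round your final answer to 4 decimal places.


Let D = has disease, + = positive test

Given:
- P(D) = 0.0084 (prevalence)
- P(+|D) = 0.9750 (sensitivity)
- P(-|¬D) = 0.9154 (specificity)
- P(+|¬D) = 0.0846 (false positive rate = 1 - specificity)

Step 1: Find P(+)
P(+) = P(+|D)P(D) + P(+|¬D)P(¬D)
     = 0.9750 × 0.0084 + 0.0846 × 0.9916
     = 0.00819000 + 0.08388936
     = 0.09207936

Step 2: Apply Bayes' theorem for P(D|+)
P(D|+) = P(+|D)P(D) / P(+)
       = 0.00819000 / 0.09207936
       = 0.0889


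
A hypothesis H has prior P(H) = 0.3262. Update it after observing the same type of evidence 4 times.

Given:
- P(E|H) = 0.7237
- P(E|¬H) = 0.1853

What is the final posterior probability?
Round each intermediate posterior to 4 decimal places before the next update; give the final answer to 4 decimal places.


Sequential Bayesian updating:

Initial prior: P(H) = 0.3262

Update 1:
  P(E) = 0.7237 × 0.3262 + 0.1853 × 0.6738 = 0.23607094 + 0.12485514 = 0.36092608
  P(H|E) = 0.23607094 / 0.36092608 = 0.6541

Update 2:
  P(E) = 0.7237 × 0.6541 + 0.1853 × 0.3459 = 0.47337217 + 0.06409527 = 0.53746744
  P(H|E) = 0.47337217 / 0.53746744 = 0.8807

Update 3:
  P(E) = 0.7237 × 0.8807 + 0.1853 × 0.1193 = 0.63736259 + 0.02210629 = 0.65946888
  P(H|E) = 0.63736259 / 0.65946888 = 0.9665

Update 4:
  P(E) = 0.7237 × 0.9665 + 0.1853 × 0.0335 = 0.69945605 + 0.00620755 = 0.70566360
  P(H|E) = 0.69945605 / 0.70566360 = 0.9912

Final posterior: 0.9912


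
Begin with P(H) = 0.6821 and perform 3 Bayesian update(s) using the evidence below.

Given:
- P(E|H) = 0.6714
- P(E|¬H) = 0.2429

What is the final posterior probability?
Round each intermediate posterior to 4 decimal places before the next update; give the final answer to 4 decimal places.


Sequential Bayesian updating:

Initial prior: P(H) = 0.6821

Update 1:
  P(E) = 0.6714 × 0.6821 + 0.2429 × 0.3179 = 0.45796194 + 0.07721791 = 0.53517985
  P(H|E) = 0.45796194 / 0.53517985 = 0.8557

Update 2:
  P(E) = 0.6714 × 0.8557 + 0.2429 × 0.1443 = 0.57451698 + 0.03505047 = 0.60956745
  P(H|E) = 0.57451698 / 0.60956745 = 0.9425

Update 3:
  P(E) = 0.6714 × 0.9425 + 0.2429 × 0.0575 = 0.63279450 + 0.01396675 = 0.64676125
  P(H|E) = 0.63279450 / 0.64676125 = 0.9784

Final posterior: 0.9784


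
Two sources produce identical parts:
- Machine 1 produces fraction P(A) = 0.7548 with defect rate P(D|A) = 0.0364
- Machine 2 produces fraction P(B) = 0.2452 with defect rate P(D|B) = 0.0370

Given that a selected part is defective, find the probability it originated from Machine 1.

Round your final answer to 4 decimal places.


Let A = from Machine 1, D = defective

Given:
- P(A) = 0.7548, P(B) = 0.2452
- P(D|A) = 0.0364, P(D|B) = 0.0370

Step 1: Find P(D)
P(D) = P(D|A)P(A) + P(D|B)P(B)
     = 0.0364 × 0.7548 + 0.0370 × 0.2452
     = 0.02747472 + 0.00907240
     = 0.03654712

Step 2: Apply Bayes' theorem
P(A|D) = P(D|A)P(A) / P(D)
       = 0.02747472 / 0.03654712
       = 0.7518


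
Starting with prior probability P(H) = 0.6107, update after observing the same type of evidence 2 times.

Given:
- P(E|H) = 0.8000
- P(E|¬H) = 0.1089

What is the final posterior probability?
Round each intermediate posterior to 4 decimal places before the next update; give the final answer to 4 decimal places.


Sequential Bayesian updating:

Initial prior: P(H) = 0.6107

Update 1:
  P(E) = 0.8000 × 0.6107 + 0.1089 × 0.3893 = 0.48856000 + 0.04239477 = 0.53095477
  P(H|E) = 0.48856000 / 0.53095477 = 0.9202

Update 2:
  P(E) = 0.8000 × 0.9202 + 0.1089 × 0.0798 = 0.73616000 + 0.00869022 = 0.74485022
  P(H|E) = 0.73616000 / 0.74485022 = 0.9883

Final posterior: 0.9883


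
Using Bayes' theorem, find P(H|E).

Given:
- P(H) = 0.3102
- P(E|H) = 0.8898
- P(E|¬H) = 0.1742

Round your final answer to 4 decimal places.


Bayes' theorem: P(H|E) = P(E|H) × P(H) / P(E)

Step 1: Calculate P(E) using law of total probability
P(E) = P(E|H)P(H) + P(E|¬H)P(¬H)
     = 0.8898 × 0.3102 + 0.1742 × 0.6898
     = 0.27601596 + 0.12016316
     = 0.39617912

Step 2: Apply Bayes' theorem
P(H|E) = P(E|H) × P(H) / P(E)
       = 0.27601596 / 0.39617912
       = 0.6967


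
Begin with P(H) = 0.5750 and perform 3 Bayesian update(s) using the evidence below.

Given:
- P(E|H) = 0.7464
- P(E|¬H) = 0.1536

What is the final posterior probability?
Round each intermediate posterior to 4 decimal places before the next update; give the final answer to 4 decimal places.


Sequential Bayesian updating:

Initial prior: P(H) = 0.5750

Update 1:
  P(E) = 0.7464 × 0.5750 + 0.1536 × 0.4250 = 0.42918000 + 0.06528000 = 0.49446000
  P(H|E) = 0.42918000 / 0.49446000 = 0.8680

Update 2:
  P(E) = 0.7464 × 0.8680 + 0.1536 × 0.1320 = 0.64787520 + 0.02027520 = 0.66815040
  P(H|E) = 0.64787520 / 0.66815040 = 0.9697

Update 3:
  P(E) = 0.7464 × 0.9697 + 0.1536 × 0.0303 = 0.72378408 + 0.00465408 = 0.72843816
  P(H|E) = 0.72378408 / 0.72843816 = 0.9936

Final posterior: 0.9936


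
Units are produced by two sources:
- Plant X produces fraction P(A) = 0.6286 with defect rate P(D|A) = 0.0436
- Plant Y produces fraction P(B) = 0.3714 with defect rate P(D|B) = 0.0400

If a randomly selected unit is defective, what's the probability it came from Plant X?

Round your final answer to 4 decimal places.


Let A = from Plant X, D = defective

Given:
- P(A) = 0.6286, P(B) = 0.3714
- P(D|A) = 0.0436, P(D|B) = 0.0400

Step 1: Find P(D)
P(D) = P(D|A)P(A) + P(D|B)P(B)
     = 0.0436 × 0.6286 + 0.0400 × 0.3714
     = 0.02740696 + 0.01485600
     = 0.04226296

Step 2: Apply Bayes' theorem
P(A|D) = P(D|A)P(A) / P(D)
       = 0.02740696 / 0.04226296
       = 0.6485


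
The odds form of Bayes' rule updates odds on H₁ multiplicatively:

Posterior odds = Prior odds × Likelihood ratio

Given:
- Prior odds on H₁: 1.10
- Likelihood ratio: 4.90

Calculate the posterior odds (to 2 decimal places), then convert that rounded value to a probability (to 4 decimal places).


Step 1: Calculate posterior odds
Posterior odds = Prior odds × LR
               = 1.10 × 4.90
               = 5.39

Step 2: Convert to probability
P(H₁|E) = Posterior odds / (1 + Posterior odds)
       = 5.39 / (1 + 5.39)
       = 5.39 / 6.39
       = 0.8435

The evidence increased P(H₁) from 0.5238 to 0.8435.


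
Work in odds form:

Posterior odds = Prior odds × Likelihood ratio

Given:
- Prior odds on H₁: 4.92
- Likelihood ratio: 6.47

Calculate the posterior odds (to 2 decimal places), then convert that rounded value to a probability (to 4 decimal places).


Step 1: Calculate posterior odds
Posterior odds = Prior odds × LR
               = 4.92 × 6.47
               = 31.83

Step 2: Convert to probability
P(H₁|E) = Posterior odds / (1 + Posterior odds)
       = 31.83 / (1 + 31.83)
       = 31.83 / 32.83
       = 0.9695

The evidence increased P(H₁) from 0.8311 to 0.9695.


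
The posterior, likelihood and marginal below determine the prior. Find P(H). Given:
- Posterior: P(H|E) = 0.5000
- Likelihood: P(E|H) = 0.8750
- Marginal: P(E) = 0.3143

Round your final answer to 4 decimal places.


From Bayes' theorem: P(H|E) = P(E|H) × P(H) / P(E)

Rearranging for P(H):
P(H) = P(H|E) × P(E) / P(E|H)
     = 0.5000 × 0.3143 / 0.8750
     = 0.15715000 / 0.8750
     = 0.1796


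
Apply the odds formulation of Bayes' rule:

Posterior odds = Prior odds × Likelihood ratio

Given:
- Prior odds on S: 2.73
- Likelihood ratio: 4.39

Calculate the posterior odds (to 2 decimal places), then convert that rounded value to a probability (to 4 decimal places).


Step 1: Calculate posterior odds
Posterior odds = Prior odds × LR
               = 2.73 × 4.39
               = 11.98

Step 2: Convert to probability
P(S|E) = Posterior odds / (1 + Posterior odds)
       = 11.98 / (1 + 11.98)
       = 11.98 / 12.98
       = 0.9230

The evidence increased P(S) from 0.7319 to 0.9230.


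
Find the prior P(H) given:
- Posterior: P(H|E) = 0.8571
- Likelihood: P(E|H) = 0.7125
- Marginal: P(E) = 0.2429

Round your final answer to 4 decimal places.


From Bayes' theorem: P(H|E) = P(E|H) × P(H) / P(E)

Rearranging for P(H):
P(H) = P(H|E) × P(E) / P(E|H)
     = 0.8571 × 0.2429 / 0.7125
     = 0.20818959 / 0.7125
     = 0.2922


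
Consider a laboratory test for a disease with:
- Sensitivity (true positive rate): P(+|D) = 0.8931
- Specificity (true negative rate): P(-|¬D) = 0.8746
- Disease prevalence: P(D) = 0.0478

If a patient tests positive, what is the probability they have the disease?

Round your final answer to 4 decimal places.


Let D = has disease, + = positive test

Given:
- P(D) = 0.0478 (prevalence)
- P(+|D) = 0.8931 (sensitivity)
- P(-|¬D) = 0.8746 (specificity)
- P(+|¬D) = 0.1254 (false positive rate = 1 - specificity)

Step 1: Find P(+)
P(+) = P(+|D)P(D) + P(+|¬D)P(¬D)
     = 0.8931 × 0.0478 + 0.1254 × 0.9522
     = 0.04269018 + 0.11940588
     = 0.16209606

Step 2: Apply Bayes' theorem for P(D|+)
P(D|+) = P(+|D)P(D) / P(+)
       = 0.04269018 / 0.16209606
       = 0.2634


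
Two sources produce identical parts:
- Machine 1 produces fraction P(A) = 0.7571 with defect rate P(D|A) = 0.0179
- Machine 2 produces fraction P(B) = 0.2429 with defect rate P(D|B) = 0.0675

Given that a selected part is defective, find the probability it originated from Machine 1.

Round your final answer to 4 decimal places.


Let A = from Machine 1, D = defective

Given:
- P(A) = 0.7571, P(B) = 0.2429
- P(D|A) = 0.0179, P(D|B) = 0.0675

Step 1: Find P(D)
P(D) = P(D|A)P(A) + P(D|B)P(B)
     = 0.0179 × 0.7571 + 0.0675 × 0.2429
     = 0.01355209 + 0.01639575
     = 0.02994784

Step 2: Apply Bayes' theorem
P(A|D) = P(D|A)P(A) / P(D)
       = 0.01355209 / 0.02994784
       = 0.4525


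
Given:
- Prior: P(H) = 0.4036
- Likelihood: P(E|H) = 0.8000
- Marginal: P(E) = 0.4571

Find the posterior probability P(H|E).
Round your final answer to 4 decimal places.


Using Bayes' theorem:

P(H|E) = P(E|H) × P(H) / P(E)
       = 0.8000 × 0.4036 / 0.4571
       = 0.32288000 / 0.4571
       = 0.7064

The evidence strengthens our belief in H.
Prior: 0.4036 → Posterior: 0.7064


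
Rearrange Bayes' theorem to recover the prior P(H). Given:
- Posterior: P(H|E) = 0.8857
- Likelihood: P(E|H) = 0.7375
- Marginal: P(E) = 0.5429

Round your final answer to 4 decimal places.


From Bayes' theorem: P(H|E) = P(E|H) × P(H) / P(E)

Rearranging for P(H):
P(H) = P(H|E) × P(E) / P(E|H)
     = 0.8857 × 0.5429 / 0.7375
     = 0.48084653 / 0.7375
     = 0.6520


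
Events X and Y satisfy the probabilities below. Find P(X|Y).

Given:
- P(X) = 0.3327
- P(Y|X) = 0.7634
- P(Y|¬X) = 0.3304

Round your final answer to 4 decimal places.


Bayes' theorem: P(X|Y) = P(Y|X) × P(X) / P(Y)

Step 1: Calculate P(Y) using law of total probability
P(Y) = P(Y|X)P(X) + P(Y|¬X)P(¬X)
     = 0.7634 × 0.3327 + 0.3304 × 0.6673
     = 0.25398318 + 0.22047592
     = 0.47445910

Step 2: Apply Bayes' theorem
P(X|Y) = P(Y|X) × P(X) / P(Y)
       = 0.25398318 / 0.47445910
       = 0.5353


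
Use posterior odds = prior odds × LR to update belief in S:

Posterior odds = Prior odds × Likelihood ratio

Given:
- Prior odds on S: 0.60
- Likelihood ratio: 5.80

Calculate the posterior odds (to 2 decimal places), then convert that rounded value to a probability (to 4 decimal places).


Step 1: Calculate posterior odds
Posterior odds = Prior odds × LR
               = 0.60 × 5.80
               = 3.48

Step 2: Convert to probability
P(S|E) = Posterior odds / (1 + Posterior odds)
       = 3.48 / (1 + 3.48)
       = 3.48 / 4.48
       = 0.7768

The evidence increased P(S) from 0.3750 to 0.7768.


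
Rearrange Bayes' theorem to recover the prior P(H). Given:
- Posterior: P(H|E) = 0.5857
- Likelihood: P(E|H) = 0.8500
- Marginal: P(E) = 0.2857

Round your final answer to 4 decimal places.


From Bayes' theorem: P(H|E) = P(E|H) × P(H) / P(E)

Rearranging for P(H):
P(H) = P(H|E) × P(E) / P(E|H)
     = 0.5857 × 0.2857 / 0.8500
     = 0.16733449 / 0.8500
     = 0.1969


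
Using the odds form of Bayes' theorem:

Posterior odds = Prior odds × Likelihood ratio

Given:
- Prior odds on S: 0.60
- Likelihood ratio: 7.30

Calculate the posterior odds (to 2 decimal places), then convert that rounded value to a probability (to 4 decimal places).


Step 1: Calculate posterior odds
Posterior odds = Prior odds × LR
               = 0.60 × 7.30
               = 4.38

Step 2: Convert to probability
P(S|E) = Posterior odds / (1 + Posterior odds)
       = 4.38 / (1 + 4.38)
       = 4.38 / 5.38
       = 0.8141

The evidence increased P(S) from 0.3750 to 0.8141.


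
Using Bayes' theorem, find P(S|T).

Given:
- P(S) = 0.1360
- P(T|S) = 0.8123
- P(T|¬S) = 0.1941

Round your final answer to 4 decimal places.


Bayes' theorem: P(S|T) = P(T|S) × P(S) / P(T)

Step 1: Calculate P(T) using law of total probability
P(T) = P(T|S)P(S) + P(T|¬S)P(¬S)
     = 0.8123 × 0.1360 + 0.1941 × 0.8640
     = 0.11047280 + 0.16770240
     = 0.27817520

Step 2: Apply Bayes' theorem
P(S|T) = P(T|S) × P(S) / P(T)
       = 0.11047280 / 0.27817520
       = 0.3971


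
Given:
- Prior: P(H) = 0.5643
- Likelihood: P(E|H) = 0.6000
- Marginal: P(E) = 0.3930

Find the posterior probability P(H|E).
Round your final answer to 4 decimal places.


Using Bayes' theorem:

P(H|E) = P(E|H) × P(H) / P(E)
       = 0.6000 × 0.5643 / 0.3930
       = 0.33858000 / 0.3930
       = 0.8615

The evidence strengthens our belief in H.
Prior: 0.5643 → Posterior: 0.8615


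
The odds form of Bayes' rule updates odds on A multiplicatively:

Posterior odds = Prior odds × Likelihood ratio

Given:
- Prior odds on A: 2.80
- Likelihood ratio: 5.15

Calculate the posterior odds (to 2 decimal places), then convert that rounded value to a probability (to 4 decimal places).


Step 1: Calculate posterior odds
Posterior odds = Prior odds × LR
               = 2.80 × 5.15
               = 14.42

Step 2: Convert to probability
P(A|E) = Posterior odds / (1 + Posterior odds)
       = 14.42 / (1 + 14.42)
       = 14.42 / 15.42
       = 0.9351

The evidence increased P(A) from 0.7368 to 0.9351.


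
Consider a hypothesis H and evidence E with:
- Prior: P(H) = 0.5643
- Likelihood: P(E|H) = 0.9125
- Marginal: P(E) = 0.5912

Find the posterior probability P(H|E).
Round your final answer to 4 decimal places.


Using Bayes' theorem:

P(H|E) = P(E|H) × P(H) / P(E)
       = 0.9125 × 0.5643 / 0.5912
       = 0.51492375 / 0.5912
       = 0.8710

The evidence strengthens our belief in H.
Prior: 0.5643 → Posterior: 0.8710


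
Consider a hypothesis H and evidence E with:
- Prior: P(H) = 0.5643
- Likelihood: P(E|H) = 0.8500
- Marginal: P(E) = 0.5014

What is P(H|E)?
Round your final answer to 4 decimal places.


Using Bayes' theorem:

P(H|E) = P(E|H) × P(H) / P(E)
       = 0.8500 × 0.5643 / 0.5014
       = 0.47965500 / 0.5014
       = 0.9566

The evidence strengthens our belief in H.
Prior: 0.5643 → Posterior: 0.9566


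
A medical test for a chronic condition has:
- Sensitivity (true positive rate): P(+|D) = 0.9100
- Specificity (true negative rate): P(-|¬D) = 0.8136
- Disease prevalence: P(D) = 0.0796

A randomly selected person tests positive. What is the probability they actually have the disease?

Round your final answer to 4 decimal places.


Let D = has disease, + = positive test

Given:
- P(D) = 0.0796 (prevalence)
- P(+|D) = 0.9100 (sensitivity)
- P(-|¬D) = 0.8136 (specificity)
- P(+|¬D) = 0.1864 (false positive rate = 1 - specificity)

Step 1: Find P(+)
P(+) = P(+|D)P(D) + P(+|¬D)P(¬D)
     = 0.9100 × 0.0796 + 0.1864 × 0.9204
     = 0.07243600 + 0.17156256
     = 0.24399856

Step 2: Apply Bayes' theorem for P(D|+)
P(D|+) = P(+|D)P(D) / P(+)
       = 0.07243600 / 0.24399856
       = 0.2969


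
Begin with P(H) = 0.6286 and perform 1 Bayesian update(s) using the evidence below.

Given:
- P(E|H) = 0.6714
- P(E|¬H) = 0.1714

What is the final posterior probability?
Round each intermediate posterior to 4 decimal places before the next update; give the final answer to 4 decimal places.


Sequential Bayesian updating:

Initial prior: P(H) = 0.6286

Update 1:
  P(E) = 0.6714 × 0.6286 + 0.1714 × 0.3714 = 0.42204204 + 0.06365796 = 0.48570000
  P(H|E) = 0.42204204 / 0.48570000 = 0.8689

Final posterior: 0.8689


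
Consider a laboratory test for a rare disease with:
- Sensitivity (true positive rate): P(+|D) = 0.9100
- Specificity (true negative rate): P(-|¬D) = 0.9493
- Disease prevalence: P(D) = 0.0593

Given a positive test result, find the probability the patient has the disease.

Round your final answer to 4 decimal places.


Let D = has disease, + = positive test

Given:
- P(D) = 0.0593 (prevalence)
- P(+|D) = 0.9100 (sensitivity)
- P(-|¬D) = 0.9493 (specificity)
- P(+|¬D) = 0.0507 (false positive rate = 1 - specificity)

Step 1: Find P(+)
P(+) = P(+|D)P(D) + P(+|¬D)P(¬D)
     = 0.9100 × 0.0593 + 0.0507 × 0.9407
     = 0.05396300 + 0.04769349
     = 0.10165649

Step 2: Apply Bayes' theorem for P(D|+)
P(D|+) = P(+|D)P(D) / P(+)
       = 0.05396300 / 0.10165649
       = 0.5308


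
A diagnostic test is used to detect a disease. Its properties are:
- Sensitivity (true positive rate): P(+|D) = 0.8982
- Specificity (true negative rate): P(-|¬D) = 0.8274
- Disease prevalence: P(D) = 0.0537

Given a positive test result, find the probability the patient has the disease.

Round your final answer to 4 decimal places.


Let D = has disease, + = positive test

Given:
- P(D) = 0.0537 (prevalence)
- P(+|D) = 0.8982 (sensitivity)
- P(-|¬D) = 0.8274 (specificity)
- P(+|¬D) = 0.1726 (false positive rate = 1 - specificity)

Step 1: Find P(+)
P(+) = P(+|D)P(D) + P(+|¬D)P(¬D)
     = 0.8982 × 0.0537 + 0.1726 × 0.9463
     = 0.04823334 + 0.16333138
     = 0.21156472

Step 2: Apply Bayes' theorem for P(D|+)
P(D|+) = P(+|D)P(D) / P(+)
       = 0.04823334 / 0.21156472
       = 0.2280


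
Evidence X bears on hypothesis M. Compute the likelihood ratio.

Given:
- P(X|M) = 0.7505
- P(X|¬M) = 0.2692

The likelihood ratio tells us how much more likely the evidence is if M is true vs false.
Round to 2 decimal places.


Likelihood Ratio (LR) = P(X|M) / P(X|¬M)

LR = 0.7505 / 0.2692
   = 2.79

The evidence is 2.79 times more likely if M is true than if M is false.
Because LR exceeds 1, X is evidence for M.


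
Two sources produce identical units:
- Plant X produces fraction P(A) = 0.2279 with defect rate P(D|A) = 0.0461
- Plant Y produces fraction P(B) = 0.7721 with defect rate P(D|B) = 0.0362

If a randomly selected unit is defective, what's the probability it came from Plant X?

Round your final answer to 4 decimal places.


Let A = from Plant X, D = defective

Given:
- P(A) = 0.2279, P(B) = 0.7721
- P(D|A) = 0.0461, P(D|B) = 0.0362

Step 1: Find P(D)
P(D) = P(D|A)P(A) + P(D|B)P(B)
     = 0.0461 × 0.2279 + 0.0362 × 0.7721
     = 0.01050619 + 0.02795002
     = 0.03845621

Step 2: Apply Bayes' theorem
P(A|D) = P(D|A)P(A) / P(D)
       = 0.01050619 / 0.03845621
       = 0.2732


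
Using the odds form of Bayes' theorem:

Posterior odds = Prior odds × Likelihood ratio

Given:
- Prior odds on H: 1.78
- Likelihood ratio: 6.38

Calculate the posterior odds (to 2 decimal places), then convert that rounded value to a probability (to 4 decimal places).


Step 1: Calculate posterior odds
Posterior odds = Prior odds × LR
               = 1.78 × 6.38
               = 11.36

Step 2: Convert to probability
P(H|E) = Posterior odds / (1 + Posterior odds)
       = 11.36 / (1 + 11.36)
       = 11.36 / 12.36
       = 0.9191

The evidence increased P(H) from 0.6403 to 0.9191.


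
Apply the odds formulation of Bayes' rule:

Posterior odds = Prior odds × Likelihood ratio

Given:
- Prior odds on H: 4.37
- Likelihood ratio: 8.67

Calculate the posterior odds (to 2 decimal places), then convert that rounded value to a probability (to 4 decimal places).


Step 1: Calculate posterior odds
Posterior odds = Prior odds × LR
               = 4.37 × 8.67
               = 37.89

Step 2: Convert to probability
P(H|E) = Posterior odds / (1 + Posterior odds)
       = 37.89 / (1 + 37.89)
       = 37.89 / 38.89
       = 0.9743

The evidence increased P(H) from 0.8138 to 0.9743.


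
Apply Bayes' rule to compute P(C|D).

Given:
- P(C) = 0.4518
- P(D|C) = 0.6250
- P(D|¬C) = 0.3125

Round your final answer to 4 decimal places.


Bayes' theorem: P(C|D) = P(D|C) × P(C) / P(D)

Step 1: Calculate P(D) using law of total probability
P(D) = P(D|C)P(C) + P(D|¬C)P(¬C)
     = 0.6250 × 0.4518 + 0.3125 × 0.5482
     = 0.28237500 + 0.17131250
     = 0.45368750

Step 2: Apply Bayes' theorem
P(C|D) = P(D|C) × P(C) / P(D)
       = 0.28237500 / 0.45368750
       = 0.6224


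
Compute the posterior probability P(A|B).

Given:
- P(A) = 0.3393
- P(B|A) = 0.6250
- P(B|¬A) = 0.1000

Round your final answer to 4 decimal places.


Bayes' theorem: P(A|B) = P(B|A) × P(A) / P(B)

Step 1: Calculate P(B) using law of total probability
P(B) = P(B|A)P(A) + P(B|¬A)P(¬A)
     = 0.6250 × 0.3393 + 0.1000 × 0.6607
     = 0.21206250 + 0.06607000
     = 0.27813250

Step 2: Apply Bayes' theorem
P(A|B) = P(B|A) × P(A) / P(B)
       = 0.21206250 / 0.27813250
       = 0.7625


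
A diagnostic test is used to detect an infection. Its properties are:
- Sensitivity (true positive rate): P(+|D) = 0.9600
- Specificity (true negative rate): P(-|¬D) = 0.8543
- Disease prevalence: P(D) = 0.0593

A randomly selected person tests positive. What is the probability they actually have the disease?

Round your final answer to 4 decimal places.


Let D = has disease, + = positive test

Given:
- P(D) = 0.0593 (prevalence)
- P(+|D) = 0.9600 (sensitivity)
- P(-|¬D) = 0.8543 (specificity)
- P(+|¬D) = 0.1457 (false positive rate = 1 - specificity)

Step 1: Find P(+)
P(+) = P(+|D)P(D) + P(+|¬D)P(¬D)
     = 0.9600 × 0.0593 + 0.1457 × 0.9407
     = 0.05692800 + 0.13705999
     = 0.19398799

Step 2: Apply Bayes' theorem for P(D|+)
P(D|+) = P(+|D)P(D) / P(+)
       = 0.05692800 / 0.19398799
       = 0.2935


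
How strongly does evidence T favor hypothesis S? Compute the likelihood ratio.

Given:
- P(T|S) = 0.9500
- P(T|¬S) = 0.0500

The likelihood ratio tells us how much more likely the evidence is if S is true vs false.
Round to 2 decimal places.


Likelihood Ratio (LR) = P(T|S) / P(T|¬S)

LR = 0.9500 / 0.0500
   = 19.00

The evidence is 19.00 times more likely if S is true than if S is false.
Because LR exceeds 1, T is evidence for S.


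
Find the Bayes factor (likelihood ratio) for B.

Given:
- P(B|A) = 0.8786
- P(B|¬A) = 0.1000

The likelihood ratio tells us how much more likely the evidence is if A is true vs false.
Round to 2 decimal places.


Likelihood Ratio (LR) = P(B|A) / P(B|¬A)

LR = 0.8786 / 0.1000
   = 8.79

The evidence is 8.79 times more likely if A is true than if A is false.
Since LR > 1, the evidence supports A over ¬A.


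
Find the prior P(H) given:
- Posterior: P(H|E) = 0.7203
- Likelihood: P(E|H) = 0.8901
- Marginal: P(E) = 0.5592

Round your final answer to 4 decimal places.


From Bayes' theorem: P(H|E) = P(E|H) × P(H) / P(E)

Rearranging for P(H):
P(H) = P(H|E) × P(E) / P(E|H)
     = 0.7203 × 0.5592 / 0.8901
     = 0.40279176 / 0.8901
     = 0.4525
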